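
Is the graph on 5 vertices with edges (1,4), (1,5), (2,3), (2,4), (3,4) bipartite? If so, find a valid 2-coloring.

Step 1: Attempt 2-coloring using BFS:
  Start at vertex 1, assign color 0
  Color vertex 4 with color 1 (neighbor of 1)
  Color vertex 5 with color 1 (neighbor of 1)
  Color vertex 2 with color 0 (neighbor of 4)
  Color vertex 3 with color 0 (neighbor of 4)

Step 2: Conflict found! Vertices 2 and 3 are adjacent but have the same color.
This means the graph contains an odd cycle.

The graph is NOT bipartite.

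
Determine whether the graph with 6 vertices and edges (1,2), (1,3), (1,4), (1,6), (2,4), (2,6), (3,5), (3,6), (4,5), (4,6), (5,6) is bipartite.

Step 1: Attempt 2-coloring using BFS:
  Start at vertex 1, assign color 0
  Color vertex 2 with color 1 (neighbor of 1)
  Color vertex 3 with color 1 (neighbor of 1)
  Color vertex 4 with color 1 (neighbor of 1)
  Color vertex 6 with color 1 (neighbor of 1)

Step 2: Conflict found! Vertices 2 and 4 are adjacent but have the same color.
This means the graph contains an odd cycle.

The graph is NOT bipartite.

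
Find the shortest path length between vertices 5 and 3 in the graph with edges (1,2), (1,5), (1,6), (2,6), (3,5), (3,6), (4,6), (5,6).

Step 1: Build adjacency list:
  1: 2, 5, 6
  2: 1, 6
  3: 5, 6
  4: 6
  5: 1, 3, 6
  6: 1, 2, 3, 4, 5

Step 2: BFS from vertex 5 to find shortest path to 3:
  vertex 1 reached at distance 1
  vertex 3 reached at distance 1

Step 3: Shortest path: 5 -> 3
Path length: 1 edge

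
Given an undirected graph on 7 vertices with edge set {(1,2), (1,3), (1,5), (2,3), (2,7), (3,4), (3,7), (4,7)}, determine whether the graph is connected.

Step 1: Build adjacency list from edges:
  1: 2, 3, 5
  2: 1, 3, 7
  3: 1, 2, 4, 7
  4: 3, 7
  5: 1
  6: (none)
  7: 2, 3, 4

Step 2: Run BFS/DFS from vertex 1:
  Visited: {1, 2, 3, 5, 7, 4}
  Reached 6 of 7 vertices

Step 3: Only 6 of 7 vertices reached. Graph is disconnected.
Connected components: {1, 2, 3, 4, 5, 7}, {6}
Answer: No, the graph is not connected (2 components).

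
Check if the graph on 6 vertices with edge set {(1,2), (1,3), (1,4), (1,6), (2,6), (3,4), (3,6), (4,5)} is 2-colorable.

Step 1: Attempt 2-coloring using BFS:
  Start at vertex 1, assign color 0
  Color vertex 2 with color 1 (neighbor of 1)
  Color vertex 3 with color 1 (neighbor of 1)
  Color vertex 4 with color 1 (neighbor of 1)
  Color vertex 6 with color 1 (neighbor of 1)

Step 2: Conflict found! Vertices 2 and 6 are adjacent but have the same color.
This means the graph contains an odd cycle.

The graph is NOT bipartite.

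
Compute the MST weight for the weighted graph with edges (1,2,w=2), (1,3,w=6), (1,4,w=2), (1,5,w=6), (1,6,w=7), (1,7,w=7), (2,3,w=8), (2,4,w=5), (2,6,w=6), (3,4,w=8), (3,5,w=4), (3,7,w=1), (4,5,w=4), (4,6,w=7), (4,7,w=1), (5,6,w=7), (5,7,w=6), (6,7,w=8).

Apply Kruskal's algorithm (sort edges by weight, add if no cycle):

Sorted edges by weight:
  (3,7) w=1
  (4,7) w=1
  (1,2) w=2
  (1,4) w=2
  (3,5) w=4
  (4,5) w=4
  (2,4) w=5
  (1,3) w=6
  (1,5) w=6
  (2,6) w=6
  (5,7) w=6
  (1,6) w=7
  (1,7) w=7
  (4,6) w=7
  (5,6) w=7
  (2,3) w=8
  (3,4) w=8
  (6,7) w=8

Add edge (3,7) w=1 -- no cycle. Running total: 1
Add edge (4,7) w=1 -- no cycle. Running total: 2
Add edge (1,2) w=2 -- no cycle. Running total: 4
Add edge (1,4) w=2 -- no cycle. Running total: 6
Add edge (3,5) w=4 -- no cycle. Running total: 10
Skip edge (4,5) w=4 -- would create cycle
Skip edge (2,4) w=5 -- would create cycle
Skip edge (1,3) w=6 -- would create cycle
Skip edge (1,5) w=6 -- would create cycle
Add edge (2,6) w=6 -- no cycle. Running total: 16

MST edges: (3,7,w=1), (4,7,w=1), (1,2,w=2), (1,4,w=2), (3,5,w=4), (2,6,w=6)
Total MST weight: 1 + 1 + 2 + 2 + 4 + 6 = 16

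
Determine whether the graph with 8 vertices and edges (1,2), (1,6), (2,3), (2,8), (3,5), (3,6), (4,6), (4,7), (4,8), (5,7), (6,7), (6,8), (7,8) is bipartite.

Step 1: Attempt 2-coloring using BFS:
  Start at vertex 1, assign color 0
  Color vertex 2 with color 1 (neighbor of 1)
  Color vertex 6 with color 1 (neighbor of 1)
  Color vertex 3 with color 0 (neighbor of 2)
  Color vertex 8 with color 0 (neighbor of 2)
  Color vertex 4 with color 0 (neighbor of 6)
  Color vertex 7 with color 0 (neighbor of 6)
  Color vertex 5 with color 1 (neighbor of 3)

Step 2: Conflict found! Vertices 8 and 4 are adjacent but have the same color.
This means the graph contains an odd cycle.

The graph is NOT bipartite.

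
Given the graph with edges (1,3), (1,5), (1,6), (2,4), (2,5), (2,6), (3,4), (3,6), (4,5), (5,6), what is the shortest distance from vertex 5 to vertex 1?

Step 1: Build adjacency list:
  1: 3, 5, 6
  2: 4, 5, 6
  3: 1, 4, 6
  4: 2, 3, 5
  5: 1, 2, 4, 6
  6: 1, 2, 3, 5

Step 2: BFS from vertex 5 to find shortest path to 1:
  vertex 1 reached at distance 1

Step 3: Shortest path: 5 -> 1
Path length: 1 edge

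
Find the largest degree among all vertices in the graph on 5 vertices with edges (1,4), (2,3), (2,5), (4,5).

Step 1: Count edges incident to each vertex:
  deg(1) = 1 (neighbors: 4)
  deg(2) = 2 (neighbors: 3, 5)
  deg(3) = 1 (neighbors: 2)
  deg(4) = 2 (neighbors: 1, 5)
  deg(5) = 2 (neighbors: 2, 4)

Step 2: Find maximum:
  max(1, 2, 1, 2, 2) = 2 (vertex 2)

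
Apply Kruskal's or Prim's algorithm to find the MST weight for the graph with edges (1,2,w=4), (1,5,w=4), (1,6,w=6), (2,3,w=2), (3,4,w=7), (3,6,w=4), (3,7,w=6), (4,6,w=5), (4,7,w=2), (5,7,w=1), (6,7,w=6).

Apply Kruskal's algorithm (sort edges by weight, add if no cycle):

Sorted edges by weight:
  (5,7) w=1
  (2,3) w=2
  (4,7) w=2
  (1,5) w=4
  (1,2) w=4
  (3,6) w=4
  (4,6) w=5
  (1,6) w=6
  (3,7) w=6
  (6,7) w=6
  (3,4) w=7

Add edge (5,7) w=1 -- no cycle. Running total: 1
Add edge (2,3) w=2 -- no cycle. Running total: 3
Add edge (4,7) w=2 -- no cycle. Running total: 5
Add edge (1,5) w=4 -- no cycle. Running total: 9
Add edge (1,2) w=4 -- no cycle. Running total: 13
Add edge (3,6) w=4 -- no cycle. Running total: 17

MST edges: (5,7,w=1), (2,3,w=2), (4,7,w=2), (1,5,w=4), (1,2,w=4), (3,6,w=4)
Total MST weight: 1 + 2 + 2 + 4 + 4 + 4 = 17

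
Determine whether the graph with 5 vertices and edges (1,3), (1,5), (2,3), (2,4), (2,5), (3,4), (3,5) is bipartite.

Step 1: Attempt 2-coloring using BFS:
  Start at vertex 1, assign color 0
  Color vertex 3 with color 1 (neighbor of 1)
  Color vertex 5 with color 1 (neighbor of 1)
  Color vertex 2 with color 0 (neighbor of 3)
  Color vertex 4 with color 0 (neighbor of 3)

Step 2: Conflict found! Vertices 3 and 5 are adjacent but have the same color.
This means the graph contains an odd cycle.

The graph is NOT bipartite.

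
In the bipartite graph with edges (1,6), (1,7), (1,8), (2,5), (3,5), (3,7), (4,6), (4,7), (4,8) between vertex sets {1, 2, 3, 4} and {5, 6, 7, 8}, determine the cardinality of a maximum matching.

Step 1: List the neighbors of each left vertex:
  1: 6, 7, 8
  2: 5
  3: 5, 7
  4: 6, 7, 8

Step 2: Greedily match left vertices, then look for augmenting paths:
  Match 1 -- 6
  Match 2 -- 5
  Match 3 -- 7
  Match 4 -- 8
  No augmenting path remains.

Step 3: Verify this is maximum:
  Matching size 4 = min(|L|, |R|) = min(4, 4), which is an upper bound, so this matching is maximum.

Maximum matching: {(1,6), (2,5), (3,7), (4,8)}
Size: 4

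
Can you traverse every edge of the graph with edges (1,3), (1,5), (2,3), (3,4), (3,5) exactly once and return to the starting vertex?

Step 1: Find the degree of each vertex:
  deg(1) = 2
  deg(2) = 1
  deg(3) = 4
  deg(4) = 1
  deg(5) = 2

Step 2: Count vertices with odd degree:
  Odd-degree vertices: 2, 4 (2 total)

Step 3: Apply Euler's theorem:
  - Eulerian circuit exists iff graph is connected and all vertices have even degree
  - Eulerian path exists iff graph is connected and has 0 or 2 odd-degree vertices

Graph is connected with exactly 2 odd-degree vertices (2, 4).
Eulerian path exists (starting and ending at the odd-degree vertices), but no Eulerian circuit.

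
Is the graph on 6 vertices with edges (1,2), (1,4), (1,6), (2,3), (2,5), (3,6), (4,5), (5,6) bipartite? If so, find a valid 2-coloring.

Step 1: Attempt 2-coloring using BFS:
  Start at vertex 1, assign color 0
  Color vertex 2 with color 1 (neighbor of 1)
  Color vertex 4 with color 1 (neighbor of 1)
  Color vertex 6 with color 1 (neighbor of 1)
  Color vertex 3 with color 0 (neighbor of 2)
  Color vertex 5 with color 0 (neighbor of 2)

Step 2: 2-coloring succeeded. No conflicts found.
  Set A (color 0): {1, 3, 5}
  Set B (color 1): {2, 4, 6}

The graph is bipartite with partition {1, 3, 5}, {2, 4, 6}.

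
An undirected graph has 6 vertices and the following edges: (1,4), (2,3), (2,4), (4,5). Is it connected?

Step 1: Build adjacency list from edges:
  1: 4
  2: 3, 4
  3: 2
  4: 1, 2, 5
  5: 4
  6: (none)

Step 2: Run BFS/DFS from vertex 1:
  Visited: {1, 4, 2, 5, 3}
  Reached 5 of 6 vertices

Step 3: Only 5 of 6 vertices reached. Graph is disconnected.
Connected components: {1, 2, 3, 4, 5}, {6}
Answer: No, the graph is not connected (2 components).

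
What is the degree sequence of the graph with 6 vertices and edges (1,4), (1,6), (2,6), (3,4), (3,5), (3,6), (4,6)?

Step 1: Count edges incident to each vertex:
  deg(1) = 2 (neighbors: 4, 6)
  deg(2) = 1 (neighbors: 6)
  deg(3) = 3 (neighbors: 4, 5, 6)
  deg(4) = 3 (neighbors: 1, 3, 6)
  deg(5) = 1 (neighbors: 3)
  deg(6) = 4 (neighbors: 1, 2, 3, 4)

Step 2: Sort degrees in non-increasing order:
  Degrees: [2, 1, 3, 3, 1, 4] -> sorted: [4, 3, 3, 2, 1, 1]

Degree sequence: [4, 3, 3, 2, 1, 1]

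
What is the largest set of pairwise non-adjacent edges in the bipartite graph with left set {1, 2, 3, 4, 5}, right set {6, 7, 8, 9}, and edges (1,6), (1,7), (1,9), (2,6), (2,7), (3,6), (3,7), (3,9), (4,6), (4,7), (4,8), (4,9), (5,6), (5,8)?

Step 1: List the neighbors of each left vertex:
  1: 6, 7, 9
  2: 6, 7
  3: 6, 7, 9
  4: 6, 7, 8, 9
  5: 6, 8

Step 2: Greedily match left vertices, then look for augmenting paths:
  Match 1 -- 6
  Match 2 -- 7
  Match 3 -- 9
  Match 4 -- 8
  No augmenting path remains.

Step 3: Verify this is maximum:
  Matching size 4 = min(|L|, |R|) = min(5, 4), which is an upper bound, so this matching is maximum.

Maximum matching: {(1,6), (2,7), (3,9), (4,8)}
Size: 4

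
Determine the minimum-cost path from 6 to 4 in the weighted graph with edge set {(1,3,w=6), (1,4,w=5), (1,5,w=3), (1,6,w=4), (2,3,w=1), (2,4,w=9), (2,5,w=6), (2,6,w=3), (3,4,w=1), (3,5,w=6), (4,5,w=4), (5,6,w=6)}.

Step 1: Build adjacency list with weights:
  1: 3(w=6), 4(w=5), 5(w=3), 6(w=4)
  2: 3(w=1), 4(w=9), 5(w=6), 6(w=3)
  3: 1(w=6), 2(w=1), 4(w=1), 5(w=6)
  4: 1(w=5), 2(w=9), 3(w=1), 5(w=4)
  5: 1(w=3), 2(w=6), 3(w=6), 4(w=4), 6(w=6)
  6: 1(w=4), 2(w=3), 5(w=6)

Step 2: Apply Dijkstra's algorithm from vertex 6:
  Visit vertex 6 (distance=0)
    Update dist[1] = 4
    Update dist[2] = 3
    Update dist[5] = 6
  Visit vertex 2 (distance=3)
    Update dist[3] = 4
    Update dist[4] = 12
  Visit vertex 1 (distance=4)
    Update dist[4] = 9
  Visit vertex 3 (distance=4)
    Update dist[4] = 5
  Visit vertex 4 (distance=5)

Step 3: Shortest path: 6 -> 2 -> 3 -> 4
Total weight: 3 + 1 + 1 = 5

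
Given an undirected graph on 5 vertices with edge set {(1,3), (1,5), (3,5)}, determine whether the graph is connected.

Step 1: Build adjacency list from edges:
  1: 3, 5
  2: (none)
  3: 1, 5
  4: (none)
  5: 1, 3

Step 2: Run BFS/DFS from vertex 1:
  Visited: {1, 3, 5}
  Reached 3 of 5 vertices

Step 3: Only 3 of 5 vertices reached. Graph is disconnected.
Connected components: {1, 3, 5}, {2}, {4}
Answer: No, the graph is not connected (3 components).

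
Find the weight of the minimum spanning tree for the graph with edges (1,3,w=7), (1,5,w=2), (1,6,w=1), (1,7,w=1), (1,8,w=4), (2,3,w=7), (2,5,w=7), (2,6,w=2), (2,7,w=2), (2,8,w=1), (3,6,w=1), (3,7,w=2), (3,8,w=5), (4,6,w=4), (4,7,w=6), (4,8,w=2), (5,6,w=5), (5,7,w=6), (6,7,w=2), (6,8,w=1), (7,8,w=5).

Apply Kruskal's algorithm (sort edges by weight, add if no cycle):

Sorted edges by weight:
  (1,6) w=1
  (1,7) w=1
  (2,8) w=1
  (3,6) w=1
  (6,8) w=1
  (1,5) w=2
  (2,6) w=2
  (2,7) w=2
  (3,7) w=2
  (4,8) w=2
  (6,7) w=2
  (1,8) w=4
  (4,6) w=4
  (3,8) w=5
  (5,6) w=5
  (7,8) w=5
  (4,7) w=6
  (5,7) w=6
  (1,3) w=7
  (2,5) w=7
  (2,3) w=7

Add edge (1,6) w=1 -- no cycle. Running total: 1
Add edge (1,7) w=1 -- no cycle. Running total: 2
Add edge (2,8) w=1 -- no cycle. Running total: 3
Add edge (3,6) w=1 -- no cycle. Running total: 4
Add edge (6,8) w=1 -- no cycle. Running total: 5
Add edge (1,5) w=2 -- no cycle. Running total: 7
Skip edge (2,6) w=2 -- would create cycle
Skip edge (2,7) w=2 -- would create cycle
Skip edge (3,7) w=2 -- would create cycle
Add edge (4,8) w=2 -- no cycle. Running total: 9

MST edges: (1,6,w=1), (1,7,w=1), (2,8,w=1), (3,6,w=1), (6,8,w=1), (1,5,w=2), (4,8,w=2)
Total MST weight: 1 + 1 + 1 + 1 + 1 + 2 + 2 = 9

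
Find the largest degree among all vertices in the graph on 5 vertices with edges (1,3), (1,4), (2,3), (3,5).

Step 1: Count edges incident to each vertex:
  deg(1) = 2 (neighbors: 3, 4)
  deg(2) = 1 (neighbors: 3)
  deg(3) = 3 (neighbors: 1, 2, 5)
  deg(4) = 1 (neighbors: 1)
  deg(5) = 1 (neighbors: 3)

Step 2: Find maximum:
  max(2, 1, 3, 1, 1) = 3 (vertex 3)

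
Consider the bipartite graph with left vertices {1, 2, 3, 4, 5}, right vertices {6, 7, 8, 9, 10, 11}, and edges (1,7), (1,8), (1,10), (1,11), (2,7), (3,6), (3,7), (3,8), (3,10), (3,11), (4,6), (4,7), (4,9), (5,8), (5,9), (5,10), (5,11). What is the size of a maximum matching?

Step 1: List the neighbors of each left vertex:
  1: 7, 8, 10, 11
  2: 7
  3: 6, 7, 8, 10, 11
  4: 6, 7, 9
  5: 8, 9, 10, 11

Step 2: Greedily match left vertices, then look for augmenting paths:
  Match 1 -- 10
  Match 2 -- 7
  Match 3 -- 6
  Match 4 -- 9
  Match 5 -- 8
  No augmenting path remains.

Step 3: Verify this is maximum:
  Matching size 5 = min(|L|, |R|) = min(5, 6), which is an upper bound, so this matching is maximum.

Maximum matching: {(1,10), (2,7), (3,6), (4,9), (5,8)}
Size: 5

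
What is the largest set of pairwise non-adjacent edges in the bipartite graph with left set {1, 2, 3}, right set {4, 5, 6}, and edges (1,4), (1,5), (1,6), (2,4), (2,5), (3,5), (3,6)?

Step 1: List the neighbors of each left vertex:
  1: 4, 5, 6
  2: 4, 5
  3: 5, 6

Step 2: Greedily match left vertices, then look for augmenting paths:
  Match 1 -- 4
  Match 2 -- 5
  Match 3 -- 6
  No augmenting path remains.

Step 3: Verify this is maximum:
  Matching size 3 = min(|L|, |R|) = min(3, 3), which is an upper bound, so this matching is maximum.

Maximum matching: {(1,4), (2,5), (3,6)}
Size: 3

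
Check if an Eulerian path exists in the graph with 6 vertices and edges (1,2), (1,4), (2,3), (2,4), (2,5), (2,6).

Step 1: Find the degree of each vertex:
  deg(1) = 2
  deg(2) = 5
  deg(3) = 1
  deg(4) = 2
  deg(5) = 1
  deg(6) = 1

Step 2: Count vertices with odd degree:
  Odd-degree vertices: 2, 3, 5, 6 (4 total)

Step 3: Apply Euler's theorem:
  - Eulerian circuit exists iff graph is connected and all vertices have even degree
  - Eulerian path exists iff graph is connected and has 0 or 2 odd-degree vertices

Graph has 4 odd-degree vertices (need 0 or 2).
Neither Eulerian path nor Eulerian circuit exists.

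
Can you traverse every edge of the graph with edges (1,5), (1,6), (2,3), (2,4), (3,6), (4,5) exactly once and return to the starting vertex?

Step 1: Find the degree of each vertex:
  deg(1) = 2
  deg(2) = 2
  deg(3) = 2
  deg(4) = 2
  deg(5) = 2
  deg(6) = 2

Step 2: Count vertices with odd degree:
  All vertices have even degree (0 odd-degree vertices)

Step 3: Apply Euler's theorem:
  - Eulerian circuit exists iff graph is connected and all vertices have even degree
  - Eulerian path exists iff graph is connected and has 0 or 2 odd-degree vertices

Graph is connected with 0 odd-degree vertices.
Both Eulerian circuit and Eulerian path exist.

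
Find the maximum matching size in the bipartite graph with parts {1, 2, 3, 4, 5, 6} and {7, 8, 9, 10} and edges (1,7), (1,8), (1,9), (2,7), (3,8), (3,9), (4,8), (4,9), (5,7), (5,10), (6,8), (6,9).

Step 1: List the neighbors of each left vertex:
  1: 7, 8, 9
  2: 7
  3: 8, 9
  4: 8, 9
  5: 7, 10
  6: 8, 9

Step 2: Greedily match left vertices, then look for augmenting paths:
  Match 1 -- 7
  Match 3 -- 8
  Match 4 -- 9
  Match 5 -- 10
  No augmenting path remains.

Step 3: Verify this is maximum:
  Matching size 4 = min(|L|, |R|) = min(6, 4), which is an upper bound, so this matching is maximum.

Maximum matching: {(1,7), (3,8), (4,9), (5,10)}
Size: 4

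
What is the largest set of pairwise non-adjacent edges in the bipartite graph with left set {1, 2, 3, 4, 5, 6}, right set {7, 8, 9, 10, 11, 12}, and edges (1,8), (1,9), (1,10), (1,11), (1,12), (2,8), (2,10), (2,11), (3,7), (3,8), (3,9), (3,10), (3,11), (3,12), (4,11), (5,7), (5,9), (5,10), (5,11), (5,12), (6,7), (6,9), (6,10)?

Step 1: List the neighbors of each left vertex:
  1: 8, 9, 10, 11, 12
  2: 8, 10, 11
  3: 7, 8, 9, 10, 11, 12
  4: 11
  5: 7, 9, 10, 11, 12
  6: 7, 9, 10

Step 2: Greedily match left vertices, then look for augmenting paths:
  Match 1 -- 8
  Match 2 -- 10
  Match 3 -- 12
  Match 4 -- 11
  Match 5 -- 9
  Match 6 -- 7
  No augmenting path remains.

Step 3: Verify this is maximum:
  Matching size 6 = min(|L|, |R|) = min(6, 6), which is an upper bound, so this matching is maximum.

Maximum matching: {(1,8), (2,10), (3,12), (4,11), (5,9), (6,7)}
Size: 6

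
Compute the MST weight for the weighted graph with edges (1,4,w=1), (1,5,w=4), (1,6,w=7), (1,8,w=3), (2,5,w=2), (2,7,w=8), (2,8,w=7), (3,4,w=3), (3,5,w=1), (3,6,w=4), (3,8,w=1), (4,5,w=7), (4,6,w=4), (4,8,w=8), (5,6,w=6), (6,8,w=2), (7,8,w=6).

Apply Kruskal's algorithm (sort edges by weight, add if no cycle):

Sorted edges by weight:
  (1,4) w=1
  (3,8) w=1
  (3,5) w=1
  (2,5) w=2
  (6,8) w=2
  (1,8) w=3
  (3,4) w=3
  (1,5) w=4
  (3,6) w=4
  (4,6) w=4
  (5,6) w=6
  (7,8) w=6
  (1,6) w=7
  (2,8) w=7
  (4,5) w=7
  (2,7) w=8
  (4,8) w=8

Add edge (1,4) w=1 -- no cycle. Running total: 1
Add edge (3,8) w=1 -- no cycle. Running total: 2
Add edge (3,5) w=1 -- no cycle. Running total: 3
Add edge (2,5) w=2 -- no cycle. Running total: 5
Add edge (6,8) w=2 -- no cycle. Running total: 7
Add edge (1,8) w=3 -- no cycle. Running total: 10
Skip edge (3,4) w=3 -- would create cycle
Skip edge (1,5) w=4 -- would create cycle
Skip edge (3,6) w=4 -- would create cycle
Skip edge (4,6) w=4 -- would create cycle
Skip edge (5,6) w=6 -- would create cycle
Add edge (7,8) w=6 -- no cycle. Running total: 16

MST edges: (1,4,w=1), (3,8,w=1), (3,5,w=1), (2,5,w=2), (6,8,w=2), (1,8,w=3), (7,8,w=6)
Total MST weight: 1 + 1 + 1 + 2 + 2 + 3 + 6 = 16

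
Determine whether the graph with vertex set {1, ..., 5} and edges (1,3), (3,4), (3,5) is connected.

Step 1: Build adjacency list from edges:
  1: 3
  2: (none)
  3: 1, 4, 5
  4: 3
  5: 3

Step 2: Run BFS/DFS from vertex 1:
  Visited: {1, 3, 4, 5}
  Reached 4 of 5 vertices

Step 3: Only 4 of 5 vertices reached. Graph is disconnected.
Connected components: {1, 3, 4, 5}, {2}
Answer: No, the graph is not connected (2 components).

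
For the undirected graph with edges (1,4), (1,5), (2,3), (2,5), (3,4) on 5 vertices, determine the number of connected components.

Step 1: Build adjacency list from edges:
  1: 4, 5
  2: 3, 5
  3: 2, 4
  4: 1, 3
  5: 1, 2

Step 2: Run BFS/DFS from vertex 1:
  Visited: {1, 4, 5, 3, 2}
  Reached 5 of 5 vertices

Step 3: All 5 vertices reached from vertex 1, so the graph is connected.
Number of connected components: 1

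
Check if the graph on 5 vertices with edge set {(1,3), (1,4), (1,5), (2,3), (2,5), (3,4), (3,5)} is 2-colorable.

Step 1: Attempt 2-coloring using BFS:
  Start at vertex 1, assign color 0
  Color vertex 3 with color 1 (neighbor of 1)
  Color vertex 4 with color 1 (neighbor of 1)
  Color vertex 5 with color 1 (neighbor of 1)
  Color vertex 2 with color 0 (neighbor of 3)

Step 2: Conflict found! Vertices 3 and 4 are adjacent but have the same color.
This means the graph contains an odd cycle.

The graph is NOT bipartite.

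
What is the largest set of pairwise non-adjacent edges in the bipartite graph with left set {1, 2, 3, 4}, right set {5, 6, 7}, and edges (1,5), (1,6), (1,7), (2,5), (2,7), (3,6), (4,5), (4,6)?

Step 1: List the neighbors of each left vertex:
  1: 5, 6, 7
  2: 5, 7
  3: 6
  4: 5, 6

Step 2: Greedily match left vertices, then look for augmenting paths:
  Match 1 -- 5
  Match 2 -- 7
  Match 3 -- 6
  No augmenting path remains.

Step 3: Verify this is maximum:
  Matching size 3 = min(|L|, |R|) = min(4, 3), which is an upper bound, so this matching is maximum.

Maximum matching: {(1,5), (2,7), (3,6)}
Size: 3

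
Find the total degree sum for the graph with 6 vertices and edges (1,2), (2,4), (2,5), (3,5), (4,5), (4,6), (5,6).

Step 1: Count edges incident to each vertex:
  deg(1) = 1 (neighbors: 2)
  deg(2) = 3 (neighbors: 1, 4, 5)
  deg(3) = 1 (neighbors: 5)
  deg(4) = 3 (neighbors: 2, 5, 6)
  deg(5) = 4 (neighbors: 2, 3, 4, 6)
  deg(6) = 2 (neighbors: 4, 5)

Step 2: Sum all degrees:
  1 + 3 + 1 + 3 + 4 + 2 = 14

Verification: sum of degrees = 2 * |E| = 2 * 7 = 14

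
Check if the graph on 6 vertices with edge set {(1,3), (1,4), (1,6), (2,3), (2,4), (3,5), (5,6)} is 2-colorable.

Step 1: Attempt 2-coloring using BFS:
  Start at vertex 1, assign color 0
  Color vertex 3 with color 1 (neighbor of 1)
  Color vertex 4 with color 1 (neighbor of 1)
  Color vertex 6 with color 1 (neighbor of 1)
  Color vertex 2 with color 0 (neighbor of 3)
  Color vertex 5 with color 0 (neighbor of 3)

Step 2: 2-coloring succeeded. No conflicts found.
  Set A (color 0): {1, 2, 5}
  Set B (color 1): {3, 4, 6}

The graph is bipartite with partition {1, 2, 5}, {3, 4, 6}.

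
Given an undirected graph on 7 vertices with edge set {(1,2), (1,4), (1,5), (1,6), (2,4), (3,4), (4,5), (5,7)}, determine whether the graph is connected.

Step 1: Build adjacency list from edges:
  1: 2, 4, 5, 6
  2: 1, 4
  3: 4
  4: 1, 2, 3, 5
  5: 1, 4, 7
  6: 1
  7: 5

Step 2: Run BFS/DFS from vertex 1:
  Visited: {1, 2, 4, 5, 6, 3, 7}
  Reached 7 of 7 vertices

Step 3: All 7 vertices reached from vertex 1, so the graph is connected.
Answer: Yes, the graph is connected.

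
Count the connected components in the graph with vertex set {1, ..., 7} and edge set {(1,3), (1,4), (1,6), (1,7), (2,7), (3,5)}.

Step 1: Build adjacency list from edges:
  1: 3, 4, 6, 7
  2: 7
  3: 1, 5
  4: 1
  5: 3
  6: 1
  7: 1, 2

Step 2: Run BFS/DFS from vertex 1:
  Visited: {1, 3, 4, 6, 7, 5, 2}
  Reached 7 of 7 vertices

Step 3: All 7 vertices reached from vertex 1, so the graph is connected.
Number of connected components: 1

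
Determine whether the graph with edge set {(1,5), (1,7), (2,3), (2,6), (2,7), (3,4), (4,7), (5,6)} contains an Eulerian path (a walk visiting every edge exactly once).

Step 1: Find the degree of each vertex:
  deg(1) = 2
  deg(2) = 3
  deg(3) = 2
  deg(4) = 2
  deg(5) = 2
  deg(6) = 2
  deg(7) = 3

Step 2: Count vertices with odd degree:
  Odd-degree vertices: 2, 7 (2 total)

Step 3: Apply Euler's theorem:
  - Eulerian circuit exists iff graph is connected and all vertices have even degree
  - Eulerian path exists iff graph is connected and has 0 or 2 odd-degree vertices

Graph is connected with exactly 2 odd-degree vertices (2, 7).
Eulerian path exists (starting and ending at the odd-degree vertices), but no Eulerian circuit.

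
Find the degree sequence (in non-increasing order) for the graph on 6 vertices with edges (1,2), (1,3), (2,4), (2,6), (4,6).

Step 1: Count edges incident to each vertex:
  deg(1) = 2 (neighbors: 2, 3)
  deg(2) = 3 (neighbors: 1, 4, 6)
  deg(3) = 1 (neighbors: 1)
  deg(4) = 2 (neighbors: 2, 6)
  deg(5) = 0 (neighbors: none)
  deg(6) = 2 (neighbors: 2, 4)

Step 2: Sort degrees in non-increasing order:
  Degrees: [2, 3, 1, 2, 0, 2] -> sorted: [3, 2, 2, 2, 1, 0]

Degree sequence: [3, 2, 2, 2, 1, 0]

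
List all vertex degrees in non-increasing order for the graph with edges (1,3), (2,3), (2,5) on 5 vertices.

Step 1: Count edges incident to each vertex:
  deg(1) = 1 (neighbors: 3)
  deg(2) = 2 (neighbors: 3, 5)
  deg(3) = 2 (neighbors: 1, 2)
  deg(4) = 0 (neighbors: none)
  deg(5) = 1 (neighbors: 2)

Step 2: Sort degrees in non-increasing order:
  Degrees: [1, 2, 2, 0, 1] -> sorted: [2, 2, 1, 1, 0]

Degree sequence: [2, 2, 1, 1, 0]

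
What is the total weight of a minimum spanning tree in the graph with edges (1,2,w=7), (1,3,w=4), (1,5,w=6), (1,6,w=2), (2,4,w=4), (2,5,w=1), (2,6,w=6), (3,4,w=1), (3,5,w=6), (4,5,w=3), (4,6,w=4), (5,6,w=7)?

Apply Kruskal's algorithm (sort edges by weight, add if no cycle):

Sorted edges by weight:
  (2,5) w=1
  (3,4) w=1
  (1,6) w=2
  (4,5) w=3
  (1,3) w=4
  (2,4) w=4
  (4,6) w=4
  (1,5) w=6
  (2,6) w=6
  (3,5) w=6
  (1,2) w=7
  (5,6) w=7

Add edge (2,5) w=1 -- no cycle. Running total: 1
Add edge (3,4) w=1 -- no cycle. Running total: 2
Add edge (1,6) w=2 -- no cycle. Running total: 4
Add edge (4,5) w=3 -- no cycle. Running total: 7
Add edge (1,3) w=4 -- no cycle. Running total: 11

MST edges: (2,5,w=1), (3,4,w=1), (1,6,w=2), (4,5,w=3), (1,3,w=4)
Total MST weight: 1 + 1 + 2 + 3 + 4 = 11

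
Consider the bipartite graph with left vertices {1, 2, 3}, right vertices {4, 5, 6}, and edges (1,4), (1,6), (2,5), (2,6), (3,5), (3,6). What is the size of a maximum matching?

Step 1: List the neighbors of each left vertex:
  1: 4, 6
  2: 5, 6
  3: 5, 6

Step 2: Greedily match left vertices, then look for augmenting paths:
  Match 1 -- 4
  Match 2 -- 5
  Match 3 -- 6
  No augmenting path remains.

Step 3: Verify this is maximum:
  Matching size 3 = min(|L|, |R|) = min(3, 3), which is an upper bound, so this matching is maximum.

Maximum matching: {(1,4), (2,5), (3,6)}
Size: 3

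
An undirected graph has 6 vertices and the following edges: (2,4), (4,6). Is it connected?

Step 1: Build adjacency list from edges:
  1: (none)
  2: 4
  3: (none)
  4: 2, 6
  5: (none)
  6: 4

Step 2: Run BFS/DFS from vertex 1:
  Visited: {1}
  Reached 1 of 6 vertices

Step 3: Only 1 of 6 vertices reached. Graph is disconnected.
Connected components: {1}, {2, 4, 6}, {3}, {5}
Answer: No, the graph is not connected (4 components).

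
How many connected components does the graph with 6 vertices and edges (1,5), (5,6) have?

Step 1: Build adjacency list from edges:
  1: 5
  2: (none)
  3: (none)
  4: (none)
  5: 1, 6
  6: 5

Step 2: Run BFS/DFS from vertex 1:
  Visited: {1, 5, 6}
  Reached 3 of 6 vertices

Step 3: Only 3 of 6 vertices reached. Graph is disconnected.
Connected components: {1, 5, 6}, {2}, {3}, {4}
Number of connected components: 4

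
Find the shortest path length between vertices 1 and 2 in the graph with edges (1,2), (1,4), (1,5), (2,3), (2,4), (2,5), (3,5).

Step 1: Build adjacency list:
  1: 2, 4, 5
  2: 1, 3, 4, 5
  3: 2, 5
  4: 1, 2
  5: 1, 2, 3

Step 2: BFS from vertex 1 to find shortest path to 2:
  vertex 2 reached at distance 1

Step 3: Shortest path: 1 -> 2
Path length: 1 edge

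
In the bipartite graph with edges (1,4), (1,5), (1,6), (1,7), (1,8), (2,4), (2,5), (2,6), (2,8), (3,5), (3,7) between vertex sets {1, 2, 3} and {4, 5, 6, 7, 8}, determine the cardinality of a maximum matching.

Step 1: List the neighbors of each left vertex:
  1: 4, 5, 6, 7, 8
  2: 4, 5, 6, 8
  3: 5, 7

Step 2: Greedily match left vertices, then look for augmenting paths:
  Match 1 -- 4
  Match 2 -- 5
  Match 3 -- 7
  No augmenting path remains.

Step 3: Verify this is maximum:
  Matching size 3 = min(|L|, |R|) = min(3, 5), which is an upper bound, so this matching is maximum.

Maximum matching: {(1,4), (2,5), (3,7)}
Size: 3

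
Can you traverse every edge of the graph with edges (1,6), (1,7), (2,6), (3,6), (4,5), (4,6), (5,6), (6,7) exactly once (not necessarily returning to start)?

Step 1: Find the degree of each vertex:
  deg(1) = 2
  deg(2) = 1
  deg(3) = 1
  deg(4) = 2
  deg(5) = 2
  deg(6) = 6
  deg(7) = 2

Step 2: Count vertices with odd degree:
  Odd-degree vertices: 2, 3 (2 total)

Step 3: Apply Euler's theorem:
  - Eulerian circuit exists iff graph is connected and all vertices have even degree
  - Eulerian path exists iff graph is connected and has 0 or 2 odd-degree vertices

Graph is connected with exactly 2 odd-degree vertices (2, 3).
Eulerian path exists (starting and ending at the odd-degree vertices), but no Eulerian circuit.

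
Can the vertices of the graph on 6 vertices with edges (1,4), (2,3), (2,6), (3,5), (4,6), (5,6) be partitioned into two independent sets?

Step 1: Attempt 2-coloring using BFS:
  Start at vertex 1, assign color 0
  Color vertex 4 with color 1 (neighbor of 1)
  Color vertex 6 with color 0 (neighbor of 4)
  Color vertex 2 with color 1 (neighbor of 6)
  Color vertex 5 with color 1 (neighbor of 6)
  Color vertex 3 with color 0 (neighbor of 2)

Step 2: 2-coloring succeeded. No conflicts found.
  Set A (color 0): {1, 3, 6}
  Set B (color 1): {2, 4, 5}

The graph is bipartite with partition {1, 3, 6}, {2, 4, 5}.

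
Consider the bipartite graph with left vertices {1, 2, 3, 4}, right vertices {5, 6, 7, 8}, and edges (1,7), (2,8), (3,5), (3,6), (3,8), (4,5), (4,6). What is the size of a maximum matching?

Step 1: List the neighbors of each left vertex:
  1: 7
  2: 8
  3: 5, 6, 8
  4: 5, 6

Step 2: Greedily match left vertices, then look for augmenting paths:
  Match 1 -- 7
  Match 2 -- 8
  Match 3 -- 5
  Match 4 -- 6
  No augmenting path remains.

Step 3: Verify this is maximum:
  Matching size 4 = min(|L|, |R|) = min(4, 4), which is an upper bound, so this matching is maximum.

Maximum matching: {(1,7), (2,8), (3,5), (4,6)}
Size: 4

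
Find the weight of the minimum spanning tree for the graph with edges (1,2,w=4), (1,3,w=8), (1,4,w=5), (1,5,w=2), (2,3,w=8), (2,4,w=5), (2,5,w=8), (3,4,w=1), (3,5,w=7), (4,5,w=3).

Apply Kruskal's algorithm (sort edges by weight, add if no cycle):

Sorted edges by weight:
  (3,4) w=1
  (1,5) w=2
  (4,5) w=3
  (1,2) w=4
  (1,4) w=5
  (2,4) w=5
  (3,5) w=7
  (1,3) w=8
  (2,3) w=8
  (2,5) w=8

Add edge (3,4) w=1 -- no cycle. Running total: 1
Add edge (1,5) w=2 -- no cycle. Running total: 3
Add edge (4,5) w=3 -- no cycle. Running total: 6
Add edge (1,2) w=4 -- no cycle. Running total: 10

MST edges: (3,4,w=1), (1,5,w=2), (4,5,w=3), (1,2,w=4)
Total MST weight: 1 + 2 + 3 + 4 = 10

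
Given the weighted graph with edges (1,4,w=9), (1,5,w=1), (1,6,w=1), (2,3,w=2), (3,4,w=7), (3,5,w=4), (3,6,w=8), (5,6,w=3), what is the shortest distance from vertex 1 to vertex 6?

Step 1: Build adjacency list with weights:
  1: 4(w=9), 5(w=1), 6(w=1)
  2: 3(w=2)
  3: 2(w=2), 4(w=7), 5(w=4), 6(w=8)
  4: 1(w=9), 3(w=7)
  5: 1(w=1), 3(w=4), 6(w=3)
  6: 1(w=1), 3(w=8), 5(w=3)

Step 2: Apply Dijkstra's algorithm from vertex 1:
  Visit vertex 1 (distance=0)
    Update dist[4] = 9
    Update dist[5] = 1
    Update dist[6] = 1
  Visit vertex 5 (distance=1)
    Update dist[3] = 5
  Visit vertex 6 (distance=1)

Step 3: Shortest path: 1 -> 6
Total weight: 1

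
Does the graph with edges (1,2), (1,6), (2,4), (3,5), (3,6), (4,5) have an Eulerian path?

Step 1: Find the degree of each vertex:
  deg(1) = 2
  deg(2) = 2
  deg(3) = 2
  deg(4) = 2
  deg(5) = 2
  deg(6) = 2

Step 2: Count vertices with odd degree:
  All vertices have even degree (0 odd-degree vertices)

Step 3: Apply Euler's theorem:
  - Eulerian circuit exists iff graph is connected and all vertices have even degree
  - Eulerian path exists iff graph is connected and has 0 or 2 odd-degree vertices

Graph is connected with 0 odd-degree vertices.
Both Eulerian circuit and Eulerian path exist.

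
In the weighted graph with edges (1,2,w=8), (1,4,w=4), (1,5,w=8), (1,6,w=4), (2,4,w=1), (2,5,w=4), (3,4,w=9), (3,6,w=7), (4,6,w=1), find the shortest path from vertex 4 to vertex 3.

Step 1: Build adjacency list with weights:
  1: 2(w=8), 4(w=4), 5(w=8), 6(w=4)
  2: 1(w=8), 4(w=1), 5(w=4)
  3: 4(w=9), 6(w=7)
  4: 1(w=4), 2(w=1), 3(w=9), 6(w=1)
  5: 1(w=8), 2(w=4)
  6: 1(w=4), 3(w=7), 4(w=1)

Step 2: Apply Dijkstra's algorithm from vertex 4:
  Visit vertex 4 (distance=0)
    Update dist[1] = 4
    Update dist[2] = 1
    Update dist[3] = 9
    Update dist[6] = 1
  Visit vertex 2 (distance=1)
    Update dist[5] = 5
  Visit vertex 6 (distance=1)
    Update dist[3] = 8
  Visit vertex 1 (distance=4)
  Visit vertex 5 (distance=5)
  Visit vertex 3 (distance=8)

Step 3: Shortest path: 4 -> 6 -> 3
Total weight: 1 + 7 = 8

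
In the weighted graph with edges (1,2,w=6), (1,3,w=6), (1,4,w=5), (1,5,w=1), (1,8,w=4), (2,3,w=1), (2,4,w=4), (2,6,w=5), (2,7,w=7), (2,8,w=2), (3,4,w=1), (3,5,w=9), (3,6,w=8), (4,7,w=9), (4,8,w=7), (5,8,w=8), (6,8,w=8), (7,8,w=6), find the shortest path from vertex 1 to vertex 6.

Step 1: Build adjacency list with weights:
  1: 2(w=6), 3(w=6), 4(w=5), 5(w=1), 8(w=4)
  2: 1(w=6), 3(w=1), 4(w=4), 6(w=5), 7(w=7), 8(w=2)
  3: 1(w=6), 2(w=1), 4(w=1), 5(w=9), 6(w=8)
  4: 1(w=5), 2(w=4), 3(w=1), 7(w=9), 8(w=7)
  5: 1(w=1), 3(w=9), 8(w=8)
  6: 2(w=5), 3(w=8), 8(w=8)
  7: 2(w=7), 4(w=9), 8(w=6)
  8: 1(w=4), 2(w=2), 4(w=7), 5(w=8), 6(w=8), 7(w=6)

Step 2: Apply Dijkstra's algorithm from vertex 1:
  Visit vertex 1 (distance=0)
    Update dist[2] = 6
    Update dist[3] = 6
    Update dist[4] = 5
    Update dist[5] = 1
    Update dist[8] = 4
  Visit vertex 5 (distance=1)
  Visit vertex 8 (distance=4)
    Update dist[6] = 12
    Update dist[7] = 10
  Visit vertex 4 (distance=5)
  Visit vertex 2 (distance=6)
    Update dist[6] = 11
  Visit vertex 3 (distance=6)
  Visit vertex 7 (distance=10)
  Visit vertex 6 (distance=11)

Step 3: Shortest path: 1 -> 2 -> 6
Total weight: 6 + 5 = 11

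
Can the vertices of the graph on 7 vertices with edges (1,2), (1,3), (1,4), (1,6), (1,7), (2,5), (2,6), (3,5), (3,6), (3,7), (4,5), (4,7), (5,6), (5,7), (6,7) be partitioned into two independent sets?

Step 1: Attempt 2-coloring using BFS:
  Start at vertex 1, assign color 0
  Color vertex 2 with color 1 (neighbor of 1)
  Color vertex 3 with color 1 (neighbor of 1)
  Color vertex 4 with color 1 (neighbor of 1)
  Color vertex 6 with color 1 (neighbor of 1)
  Color vertex 7 with color 1 (neighbor of 1)
  Color vertex 5 with color 0 (neighbor of 2)

Step 2: Conflict found! Vertices 2 and 6 are adjacent but have the same color.
This means the graph contains an odd cycle.

The graph is NOT bipartite.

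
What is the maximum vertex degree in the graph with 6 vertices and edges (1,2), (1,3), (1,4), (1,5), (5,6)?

Step 1: Count edges incident to each vertex:
  deg(1) = 4 (neighbors: 2, 3, 4, 5)
  deg(2) = 1 (neighbors: 1)
  deg(3) = 1 (neighbors: 1)
  deg(4) = 1 (neighbors: 1)
  deg(5) = 2 (neighbors: 1, 6)
  deg(6) = 1 (neighbors: 5)

Step 2: Find maximum:
  max(4, 1, 1, 1, 2, 1) = 4 (vertex 1)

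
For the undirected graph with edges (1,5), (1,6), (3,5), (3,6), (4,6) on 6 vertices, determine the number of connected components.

Step 1: Build adjacency list from edges:
  1: 5, 6
  2: (none)
  3: 5, 6
  4: 6
  5: 1, 3
  6: 1, 3, 4

Step 2: Run BFS/DFS from vertex 1:
  Visited: {1, 5, 6, 3, 4}
  Reached 5 of 6 vertices

Step 3: Only 5 of 6 vertices reached. Graph is disconnected.
Connected components: {1, 3, 4, 5, 6}, {2}
Number of connected components: 2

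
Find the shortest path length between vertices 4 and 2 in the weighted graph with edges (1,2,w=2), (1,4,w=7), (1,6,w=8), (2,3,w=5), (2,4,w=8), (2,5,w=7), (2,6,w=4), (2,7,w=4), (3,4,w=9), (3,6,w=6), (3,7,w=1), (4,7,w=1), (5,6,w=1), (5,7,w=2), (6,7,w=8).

Step 1: Build adjacency list with weights:
  1: 2(w=2), 4(w=7), 6(w=8)
  2: 1(w=2), 3(w=5), 4(w=8), 5(w=7), 6(w=4), 7(w=4)
  3: 2(w=5), 4(w=9), 6(w=6), 7(w=1)
  4: 1(w=7), 2(w=8), 3(w=9), 7(w=1)
  5: 2(w=7), 6(w=1), 7(w=2)
  6: 1(w=8), 2(w=4), 3(w=6), 5(w=1), 7(w=8)
  7: 2(w=4), 3(w=1), 4(w=1), 5(w=2), 6(w=8)

Step 2: Apply Dijkstra's algorithm from vertex 4:
  Visit vertex 4 (distance=0)
    Update dist[1] = 7
    Update dist[2] = 8
    Update dist[3] = 9
    Update dist[7] = 1
  Visit vertex 7 (distance=1)
    Update dist[2] = 5
    Update dist[3] = 2
    Update dist[5] = 3
    Update dist[6] = 9
  Visit vertex 3 (distance=2)
    Update dist[6] = 8
  Visit vertex 5 (distance=3)
    Update dist[6] = 4
  Visit vertex 6 (distance=4)
  Visit vertex 2 (distance=5)

Step 3: Shortest path: 4 -> 7 -> 2
Total weight: 1 + 4 = 5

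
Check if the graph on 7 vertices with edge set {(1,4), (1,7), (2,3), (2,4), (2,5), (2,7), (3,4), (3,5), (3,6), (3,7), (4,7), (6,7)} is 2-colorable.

Step 1: Attempt 2-coloring using BFS:
  Start at vertex 1, assign color 0
  Color vertex 4 with color 1 (neighbor of 1)
  Color vertex 7 with color 1 (neighbor of 1)
  Color vertex 2 with color 0 (neighbor of 4)
  Color vertex 3 with color 0 (neighbor of 4)

Step 2: Conflict found! Vertices 4 and 7 are adjacent but have the same color.
This means the graph contains an odd cycle.

The graph is NOT bipartite.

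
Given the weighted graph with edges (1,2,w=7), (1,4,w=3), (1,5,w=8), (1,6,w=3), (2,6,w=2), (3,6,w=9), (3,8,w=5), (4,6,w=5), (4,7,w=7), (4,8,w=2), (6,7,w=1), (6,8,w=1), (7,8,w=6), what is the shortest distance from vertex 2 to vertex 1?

Step 1: Build adjacency list with weights:
  1: 2(w=7), 4(w=3), 5(w=8), 6(w=3)
  2: 1(w=7), 6(w=2)
  3: 6(w=9), 8(w=5)
  4: 1(w=3), 6(w=5), 7(w=7), 8(w=2)
  5: 1(w=8)
  6: 1(w=3), 2(w=2), 3(w=9), 4(w=5), 7(w=1), 8(w=1)
  7: 4(w=7), 6(w=1), 8(w=6)
  8: 3(w=5), 4(w=2), 6(w=1), 7(w=6)

Step 2: Apply Dijkstra's algorithm from vertex 2:
  Visit vertex 2 (distance=0)
    Update dist[1] = 7
    Update dist[6] = 2
  Visit vertex 6 (distance=2)
    Update dist[1] = 5
    Update dist[3] = 11
    Update dist[4] = 7
    Update dist[7] = 3
    Update dist[8] = 3
  Visit vertex 7 (distance=3)
  Visit vertex 8 (distance=3)
    Update dist[3] = 8
    Update dist[4] = 5
  Visit vertex 1 (distance=5)
    Update dist[5] = 13

Step 3: Shortest path: 2 -> 6 -> 1
Total weight: 2 + 3 = 5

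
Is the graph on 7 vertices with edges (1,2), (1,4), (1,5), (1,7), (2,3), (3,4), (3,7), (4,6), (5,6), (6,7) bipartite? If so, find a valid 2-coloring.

Step 1: Attempt 2-coloring using BFS:
  Start at vertex 1, assign color 0
  Color vertex 2 with color 1 (neighbor of 1)
  Color vertex 4 with color 1 (neighbor of 1)
  Color vertex 5 with color 1 (neighbor of 1)
  Color vertex 7 with color 1 (neighbor of 1)
  Color vertex 3 with color 0 (neighbor of 2)
  Color vertex 6 with color 0 (neighbor of 4)

Step 2: 2-coloring succeeded. No conflicts found.
  Set A (color 0): {1, 3, 6}
  Set B (color 1): {2, 4, 5, 7}

The graph is bipartite with partition {1, 3, 6}, {2, 4, 5, 7}.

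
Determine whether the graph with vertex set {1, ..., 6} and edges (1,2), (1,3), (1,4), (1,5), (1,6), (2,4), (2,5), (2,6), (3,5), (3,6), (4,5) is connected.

Step 1: Build adjacency list from edges:
  1: 2, 3, 4, 5, 6
  2: 1, 4, 5, 6
  3: 1, 5, 6
  4: 1, 2, 5
  5: 1, 2, 3, 4
  6: 1, 2, 3

Step 2: Run BFS/DFS from vertex 1:
  Visited: {1, 2, 3, 4, 5, 6}
  Reached 6 of 6 vertices

Step 3: All 6 vertices reached from vertex 1, so the graph is connected.
Answer: Yes, the graph is connected.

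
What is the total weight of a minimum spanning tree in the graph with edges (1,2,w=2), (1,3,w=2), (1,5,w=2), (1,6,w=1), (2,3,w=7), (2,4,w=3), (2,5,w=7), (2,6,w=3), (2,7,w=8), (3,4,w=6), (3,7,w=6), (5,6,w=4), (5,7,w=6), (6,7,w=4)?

Apply Kruskal's algorithm (sort edges by weight, add if no cycle):

Sorted edges by weight:
  (1,6) w=1
  (1,2) w=2
  (1,3) w=2
  (1,5) w=2
  (2,4) w=3
  (2,6) w=3
  (5,6) w=4
  (6,7) w=4
  (3,7) w=6
  (3,4) w=6
  (5,7) w=6
  (2,5) w=7
  (2,3) w=7
  (2,7) w=8

Add edge (1,6) w=1 -- no cycle. Running total: 1
Add edge (1,2) w=2 -- no cycle. Running total: 3
Add edge (1,3) w=2 -- no cycle. Running total: 5
Add edge (1,5) w=2 -- no cycle. Running total: 7
Add edge (2,4) w=3 -- no cycle. Running total: 10
Skip edge (2,6) w=3 -- would create cycle
Skip edge (5,6) w=4 -- would create cycle
Add edge (6,7) w=4 -- no cycle. Running total: 14

MST edges: (1,6,w=1), (1,2,w=2), (1,3,w=2), (1,5,w=2), (2,4,w=3), (6,7,w=4)
Total MST weight: 1 + 2 + 2 + 2 + 3 + 4 = 14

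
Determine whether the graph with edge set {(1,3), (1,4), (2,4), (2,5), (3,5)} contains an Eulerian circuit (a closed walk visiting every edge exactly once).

Step 1: Find the degree of each vertex:
  deg(1) = 2
  deg(2) = 2
  deg(3) = 2
  deg(4) = 2
  deg(5) = 2

Step 2: Count vertices with odd degree:
  All vertices have even degree (0 odd-degree vertices)

Step 3: Apply Euler's theorem:
  - Eulerian circuit exists iff graph is connected and all vertices have even degree
  - Eulerian path exists iff graph is connected and has 0 or 2 odd-degree vertices

Graph is connected with 0 odd-degree vertices.
Both Eulerian circuit and Eulerian path exist.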